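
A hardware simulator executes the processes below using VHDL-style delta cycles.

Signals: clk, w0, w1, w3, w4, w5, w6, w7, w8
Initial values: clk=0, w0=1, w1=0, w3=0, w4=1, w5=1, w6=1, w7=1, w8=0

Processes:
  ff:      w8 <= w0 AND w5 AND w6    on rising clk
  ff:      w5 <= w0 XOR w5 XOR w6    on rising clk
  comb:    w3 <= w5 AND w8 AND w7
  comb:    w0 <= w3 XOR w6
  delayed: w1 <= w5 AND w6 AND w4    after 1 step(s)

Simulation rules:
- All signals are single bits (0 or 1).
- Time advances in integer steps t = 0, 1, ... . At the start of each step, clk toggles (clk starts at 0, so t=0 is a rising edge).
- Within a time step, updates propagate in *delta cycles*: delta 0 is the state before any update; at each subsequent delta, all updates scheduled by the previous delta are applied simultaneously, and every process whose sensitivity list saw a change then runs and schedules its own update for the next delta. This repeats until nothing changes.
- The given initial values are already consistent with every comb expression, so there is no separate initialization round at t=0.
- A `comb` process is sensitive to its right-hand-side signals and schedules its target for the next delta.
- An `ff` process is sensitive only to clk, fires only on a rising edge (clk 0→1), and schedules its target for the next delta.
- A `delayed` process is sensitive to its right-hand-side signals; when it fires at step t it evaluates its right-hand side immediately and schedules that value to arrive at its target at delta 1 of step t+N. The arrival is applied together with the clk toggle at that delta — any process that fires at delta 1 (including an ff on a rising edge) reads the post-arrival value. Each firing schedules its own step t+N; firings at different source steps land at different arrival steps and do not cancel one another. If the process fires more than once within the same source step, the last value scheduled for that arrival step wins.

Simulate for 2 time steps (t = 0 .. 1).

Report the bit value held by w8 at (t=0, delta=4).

[bits: w8,w5,w4,clk,w3,w0,w7,w6,w1]
t=0: Δ0=011001110 Δ1=011101110 Δ2=111101110 Δ3=111111110 Δ4=111110110 | 4Δ
t=1: Δ0=111110110 Δ1=111010110 | 1Δ

1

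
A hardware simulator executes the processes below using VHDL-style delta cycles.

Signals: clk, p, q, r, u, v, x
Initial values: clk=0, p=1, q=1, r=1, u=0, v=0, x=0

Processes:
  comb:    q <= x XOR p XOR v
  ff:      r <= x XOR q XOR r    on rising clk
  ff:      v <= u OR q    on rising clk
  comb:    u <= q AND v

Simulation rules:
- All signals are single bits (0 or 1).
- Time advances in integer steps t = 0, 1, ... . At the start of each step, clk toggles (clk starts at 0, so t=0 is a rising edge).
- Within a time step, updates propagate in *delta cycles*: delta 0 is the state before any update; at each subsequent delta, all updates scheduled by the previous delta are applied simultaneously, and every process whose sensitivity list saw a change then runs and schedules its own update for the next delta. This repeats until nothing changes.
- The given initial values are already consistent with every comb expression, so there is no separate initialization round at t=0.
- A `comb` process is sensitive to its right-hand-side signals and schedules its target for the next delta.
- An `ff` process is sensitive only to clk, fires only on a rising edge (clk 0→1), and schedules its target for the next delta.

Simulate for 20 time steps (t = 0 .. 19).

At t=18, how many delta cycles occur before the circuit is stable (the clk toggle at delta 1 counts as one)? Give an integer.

3

t0.Δ0 v=0 q=1 r=1 x=0 u=0 p=1 clk=0
t0.Δ1 v=0 q=1 r=1 x=0 u=0 p=1 clk=1
t0.Δ2 v=1 q=1 r=0 x=0 u=0 p=1 clk=1
t0.Δ3 v=1 q=0 r=0 x=0 u=1 p=1 clk=1
t0.Δ4 v=1 q=0 r=0 x=0 u=0 p=1 clk=1
t1.Δ0 v=1 q=0 r=0 x=0 u=0 p=1 clk=1
t1.Δ1 v=1 q=0 r=0 x=0 u=0 p=1 clk=0
t2.Δ0 v=1 q=0 r=0 x=0 u=0 p=1 clk=0
t2.Δ1 v=1 q=0 r=0 x=0 u=0 p=1 clk=1
t2.Δ2 v=0 q=0 r=0 x=0 u=0 p=1 clk=1
t2.Δ3 v=0 q=1 r=0 x=0 u=0 p=1 clk=1
t3.Δ0 v=0 q=1 r=0 x=0 u=0 p=1 clk=1
t3.Δ1 v=0 q=1 r=0 x=0 u=0 p=1 clk=0
t4.Δ0 v=0 q=1 r=0 x=0 u=0 p=1 clk=0
t4.Δ1 v=0 q=1 r=0 x=0 u=0 p=1 clk=1
t4.Δ2 v=1 q=1 r=1 x=0 u=0 p=1 clk=1
t4.Δ3 v=1 q=0 r=1 x=0 u=1 p=1 clk=1
t4.Δ4 v=1 q=0 r=1 x=0 u=0 p=1 clk=1
t5.Δ0 v=1 q=0 r=1 x=0 u=0 p=1 clk=1
t5.Δ1 v=1 q=0 r=1 x=0 u=0 p=1 clk=0
t6.Δ0 v=1 q=0 r=1 x=0 u=0 p=1 clk=0
t6.Δ1 v=1 q=0 r=1 x=0 u=0 p=1 clk=1
t6.Δ2 v=0 q=0 r=1 x=0 u=0 p=1 clk=1
t6.Δ3 v=0 q=1 r=1 x=0 u=0 p=1 clk=1
t7.Δ0 v=0 q=1 r=1 x=0 u=0 p=1 clk=1
t7.Δ1 v=0 q=1 r=1 x=0 u=0 p=1 clk=0
t8.Δ0 v=0 q=1 r=1 x=0 u=0 p=1 clk=0
t8.Δ1 v=0 q=1 r=1 x=0 u=0 p=1 clk=1
t8.Δ2 v=1 q=1 r=0 x=0 u=0 p=1 clk=1
t8.Δ3 v=1 q=0 r=0 x=0 u=1 p=1 clk=1
t8.Δ4 v=1 q=0 r=0 x=0 u=0 p=1 clk=1
t9.Δ0 v=1 q=0 r=0 x=0 u=0 p=1 clk=1
t9.Δ1 v=1 q=0 r=0 x=0 u=0 p=1 clk=0
t10.Δ0 v=1 q=0 r=0 x=0 u=0 p=1 clk=0
t10.Δ1 v=1 q=0 r=0 x=0 u=0 p=1 clk=1
t10.Δ2 v=0 q=0 r=0 x=0 u=0 p=1 clk=1
t10.Δ3 v=0 q=1 r=0 x=0 u=0 p=1 clk=1
t11.Δ0 v=0 q=1 r=0 x=0 u=0 p=1 clk=1
t11.Δ1 v=0 q=1 r=0 x=0 u=0 p=1 clk=0
t12.Δ0 v=0 q=1 r=0 x=0 u=0 p=1 clk=0
t12.Δ1 v=0 q=1 r=0 x=0 u=0 p=1 clk=1
t12.Δ2 v=1 q=1 r=1 x=0 u=0 p=1 clk=1
t12.Δ3 v=1 q=0 r=1 x=0 u=1 p=1 clk=1
t12.Δ4 v=1 q=0 r=1 x=0 u=0 p=1 clk=1
t13.Δ0 v=1 q=0 r=1 x=0 u=0 p=1 clk=1
t13.Δ1 v=1 q=0 r=1 x=0 u=0 p=1 clk=0
t14.Δ0 v=1 q=0 r=1 x=0 u=0 p=1 clk=0
t14.Δ1 v=1 q=0 r=1 x=0 u=0 p=1 clk=1
t14.Δ2 v=0 q=0 r=1 x=0 u=0 p=1 clk=1
t14.Δ3 v=0 q=1 r=1 x=0 u=0 p=1 clk=1
t15.Δ0 v=0 q=1 r=1 x=0 u=0 p=1 clk=1
t15.Δ1 v=0 q=1 r=1 x=0 u=0 p=1 clk=0
t16.Δ0 v=0 q=1 r=1 x=0 u=0 p=1 clk=0
t16.Δ1 v=0 q=1 r=1 x=0 u=0 p=1 clk=1
t16.Δ2 v=1 q=1 r=0 x=0 u=0 p=1 clk=1
t16.Δ3 v=1 q=0 r=0 x=0 u=1 p=1 clk=1
t16.Δ4 v=1 q=0 r=0 x=0 u=0 p=1 clk=1
t17.Δ0 v=1 q=0 r=0 x=0 u=0 p=1 clk=1
t17.Δ1 v=1 q=0 r=0 x=0 u=0 p=1 clk=0
t18.Δ0 v=1 q=0 r=0 x=0 u=0 p=1 clk=0
t18.Δ1 v=1 q=0 r=0 x=0 u=0 p=1 clk=1
t18.Δ2 v=0 q=0 r=0 x=0 u=0 p=1 clk=1
t18.Δ3 v=0 q=1 r=0 x=0 u=0 p=1 clk=1
t19.Δ0 v=0 q=1 r=0 x=0 u=0 p=1 clk=1
t19.Δ1 v=0 q=1 r=0 x=0 u=0 p=1 clk=0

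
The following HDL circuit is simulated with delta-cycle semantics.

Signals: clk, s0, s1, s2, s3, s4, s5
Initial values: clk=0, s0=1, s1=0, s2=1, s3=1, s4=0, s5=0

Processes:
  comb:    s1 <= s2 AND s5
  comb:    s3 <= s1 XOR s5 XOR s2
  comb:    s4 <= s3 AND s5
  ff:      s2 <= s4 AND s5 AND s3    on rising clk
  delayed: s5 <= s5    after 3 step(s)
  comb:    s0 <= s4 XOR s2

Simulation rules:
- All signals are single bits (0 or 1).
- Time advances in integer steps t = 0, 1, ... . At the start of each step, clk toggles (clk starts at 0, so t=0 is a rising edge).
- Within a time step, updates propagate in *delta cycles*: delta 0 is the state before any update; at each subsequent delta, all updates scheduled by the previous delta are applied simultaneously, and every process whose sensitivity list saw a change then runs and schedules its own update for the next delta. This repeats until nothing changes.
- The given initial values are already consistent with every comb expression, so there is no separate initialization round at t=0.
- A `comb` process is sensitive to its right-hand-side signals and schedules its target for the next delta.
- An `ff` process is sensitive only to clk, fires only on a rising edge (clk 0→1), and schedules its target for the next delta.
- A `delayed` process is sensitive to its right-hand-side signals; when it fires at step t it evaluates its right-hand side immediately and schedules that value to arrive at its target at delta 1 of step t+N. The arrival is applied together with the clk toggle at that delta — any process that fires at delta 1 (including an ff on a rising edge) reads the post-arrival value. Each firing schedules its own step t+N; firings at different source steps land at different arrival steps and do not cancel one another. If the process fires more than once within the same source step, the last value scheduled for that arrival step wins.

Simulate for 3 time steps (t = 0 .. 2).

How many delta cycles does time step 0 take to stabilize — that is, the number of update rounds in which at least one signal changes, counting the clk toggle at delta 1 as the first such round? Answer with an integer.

t=0 Δ0: s2=1 s1=0 s5=0 s0=1 clk=0 s3=1 s4=0
  Δ1: clk:0→1
  Δ2: s2:1→0
  Δ3: s0:1→0, s3:1→0
  (3Δ to stable)
t=1 Δ0: s2=0 s1=0 s5=0 s0=0 clk=1 s3=0 s4=0
  Δ1: clk:1→0
  (1Δ to stable)
t=2 Δ0: s2=0 s1=0 s5=0 s0=0 clk=0 s3=0 s4=0
  Δ1: clk:0→1
  (1Δ to stable)

3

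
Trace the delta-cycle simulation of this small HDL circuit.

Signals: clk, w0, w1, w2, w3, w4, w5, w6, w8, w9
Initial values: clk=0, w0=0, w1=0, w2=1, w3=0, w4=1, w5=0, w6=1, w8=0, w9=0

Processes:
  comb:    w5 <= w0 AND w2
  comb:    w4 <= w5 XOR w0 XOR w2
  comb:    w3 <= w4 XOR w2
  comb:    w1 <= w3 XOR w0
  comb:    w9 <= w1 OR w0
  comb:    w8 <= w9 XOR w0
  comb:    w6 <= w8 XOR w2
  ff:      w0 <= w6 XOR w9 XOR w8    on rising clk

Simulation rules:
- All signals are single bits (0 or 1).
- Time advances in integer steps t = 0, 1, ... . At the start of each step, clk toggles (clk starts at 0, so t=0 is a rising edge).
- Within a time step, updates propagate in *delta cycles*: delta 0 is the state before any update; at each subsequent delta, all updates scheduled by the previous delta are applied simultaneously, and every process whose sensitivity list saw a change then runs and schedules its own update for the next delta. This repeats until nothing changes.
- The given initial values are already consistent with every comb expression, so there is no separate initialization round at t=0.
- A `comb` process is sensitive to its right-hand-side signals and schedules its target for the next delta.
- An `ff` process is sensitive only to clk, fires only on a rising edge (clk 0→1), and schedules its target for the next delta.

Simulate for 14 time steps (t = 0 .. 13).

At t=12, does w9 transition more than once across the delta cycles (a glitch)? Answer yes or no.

t=0 Δ0: w0=0 w4=1 w3=0 w8=0 clk=0 w5=0 w1=0 w9=0 w6=1 w2=1
  Δ1: clk:0→1
  Δ2: w0:0→1
  Δ3: w4:1→0, w8:0→1, w5:0→1, w1:0→1, w9:0→1
  Δ4: w4:0→1, w3:0→1, w8:1→0, w6:1→0
  Δ5: w3:1→0, w1:1→0, w6:0→1
  Δ6: w1:0→1
  (6Δ to stable)
t=1 Δ0: w0=1 w4=1 w3=0 w8=0 clk=1 w5=1 w1=1 w9=1 w6=1 w2=1
  Δ1: clk:1→0
  (1Δ to stable)
t=2 Δ0: w0=1 w4=1 w3=0 w8=0 clk=0 w5=1 w1=1 w9=1 w6=1 w2=1
  Δ1: clk:0→1
  Δ2: w0:1→0
  Δ3: w4:1→0, w8:0→1, w5:1→0, w1:1→0
  Δ4: w4:0→1, w3:0→1, w9:1→0, w6:1→0
  Δ5: w3:1→0, w8:1→0, w1:0→1
  Δ6: w1:1→0, w9:0→1, w6:0→1
  Δ7: w8:0→1, w9:1→0
  Δ8: w8:1→0, w6:1→0
  Δ9: w6:0→1
  (9Δ to stable)
t=3 Δ0: w0=0 w4=1 w3=0 w8=0 clk=1 w5=0 w1=0 w9=0 w6=1 w2=1
  Δ1: clk:1→0
  (1Δ to stable)
t=4 Δ0: w0=0 w4=1 w3=0 w8=0 clk=0 w5=0 w1=0 w9=0 w6=1 w2=1
  Δ1: clk:0→1
  Δ2: w0:0→1
  Δ3: w4:1→0, w8:0→1, w5:0→1, w1:0→1, w9:0→1
  Δ4: w4:0→1, w3:0→1, w8:1→0, w6:1→0
  Δ5: w3:1→0, w1:1→0, w6:0→1
  Δ6: w1:0→1
  (6Δ to stable)
t=5 Δ0: w0=1 w4=1 w3=0 w8=0 clk=1 w5=1 w1=1 w9=1 w6=1 w2=1
  Δ1: clk:1→0
  (1Δ to stable)
t=6 Δ0: w0=1 w4=1 w3=0 w8=0 clk=0 w5=1 w1=1 w9=1 w6=1 w2=1
  Δ1: clk:0→1
  Δ2: w0:1→0
  Δ3: w4:1→0, w8:0→1, w5:1→0, w1:1→0
  Δ4: w4:0→1, w3:0→1, w9:1→0, w6:1→0
  Δ5: w3:1→0, w8:1→0, w1:0→1
  Δ6: w1:1→0, w9:0→1, w6:0→1
  Δ7: w8:0→1, w9:1→0
  Δ8: w8:1→0, w6:1→0
  Δ9: w6:0→1
  (9Δ to stable)
t=7 Δ0: w0=0 w4=1 w3=0 w8=0 clk=1 w5=0 w1=0 w9=0 w6=1 w2=1
  Δ1: clk:1→0
  (1Δ to stable)
t=8 Δ0: w0=0 w4=1 w3=0 w8=0 clk=0 w5=0 w1=0 w9=0 w6=1 w2=1
  Δ1: clk:0→1
  Δ2: w0:0→1
  Δ3: w4:1→0, w8:0→1, w5:0→1, w1:0→1, w9:0→1
  Δ4: w4:0→1, w3:0→1, w8:1→0, w6:1→0
  Δ5: w3:1→0, w1:1→0, w6:0→1
  Δ6: w1:0→1
  (6Δ to stable)
t=9 Δ0: w0=1 w4=1 w3=0 w8=0 clk=1 w5=1 w1=1 w9=1 w6=1 w2=1
  Δ1: clk:1→0
  (1Δ to stable)
t=10 Δ0: w0=1 w4=1 w3=0 w8=0 clk=0 w5=1 w1=1 w9=1 w6=1 w2=1
  Δ1: clk:0→1
  Δ2: w0:1→0
  Δ3: w4:1→0, w8:0→1, w5:1→0, w1:1→0
  Δ4: w4:0→1, w3:0→1, w9:1→0, w6:1→0
  Δ5: w3:1→0, w8:1→0, w1:0→1
  Δ6: w1:1→0, w9:0→1, w6:0→1
  Δ7: w8:0→1, w9:1→0
  Δ8: w8:1→0, w6:1→0
  Δ9: w6:0→1
  (9Δ to stable)
t=11 Δ0: w0=0 w4=1 w3=0 w8=0 clk=1 w5=0 w1=0 w9=0 w6=1 w2=1
  Δ1: clk:1→0
  (1Δ to stable)
t=12 Δ0: w0=0 w4=1 w3=0 w8=0 clk=0 w5=0 w1=0 w9=0 w6=1 w2=1
  Δ1: clk:0→1
  Δ2: w0:0→1
  Δ3: w4:1→0, w8:0→1, w5:0→1, w1:0→1, w9:0→1
  Δ4: w4:0→1, w3:0→1, w8:1→0, w6:1→0
  Δ5: w3:1→0, w1:1→0, w6:0→1
  Δ6: w1:0→1
  (6Δ to stable)
t=13 Δ0: w0=1 w4=1 w3=0 w8=0 clk=1 w5=1 w1=1 w9=1 w6=1 w2=1
  Δ1: clk:1→0
  (1Δ to stable)

no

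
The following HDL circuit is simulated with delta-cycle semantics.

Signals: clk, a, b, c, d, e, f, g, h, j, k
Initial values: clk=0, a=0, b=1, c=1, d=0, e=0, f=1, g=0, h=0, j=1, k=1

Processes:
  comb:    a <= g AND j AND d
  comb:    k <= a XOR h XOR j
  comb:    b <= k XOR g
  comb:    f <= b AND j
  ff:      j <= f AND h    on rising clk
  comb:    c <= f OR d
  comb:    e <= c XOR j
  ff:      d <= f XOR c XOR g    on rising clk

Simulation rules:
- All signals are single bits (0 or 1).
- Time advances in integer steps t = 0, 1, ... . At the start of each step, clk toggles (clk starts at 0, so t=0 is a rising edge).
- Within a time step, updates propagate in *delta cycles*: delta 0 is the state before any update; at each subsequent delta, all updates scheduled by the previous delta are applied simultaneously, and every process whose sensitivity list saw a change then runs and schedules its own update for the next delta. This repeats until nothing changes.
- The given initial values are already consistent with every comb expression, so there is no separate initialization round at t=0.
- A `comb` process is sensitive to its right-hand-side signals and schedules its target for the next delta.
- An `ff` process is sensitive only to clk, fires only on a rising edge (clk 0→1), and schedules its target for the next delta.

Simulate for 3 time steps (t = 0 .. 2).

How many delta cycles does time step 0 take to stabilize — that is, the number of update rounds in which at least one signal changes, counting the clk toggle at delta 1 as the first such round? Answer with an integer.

t=0 Δ0: j=1 k=1 g=0 b=1 d=0 a=0 f=1 e=0 clk=0 c=1 h=0
  Δ1: clk:0→1
  Δ2: j:1→0
  Δ3: k:1→0, f:1→0, e:0→1
  Δ4: b:1→0, c:1→0
  Δ5: e:1→0
  (5Δ to stable)
t=1 Δ0: j=0 k=0 g=0 b=0 d=0 a=0 f=0 e=0 clk=1 c=0 h=0
  Δ1: clk:1→0
  (1Δ to stable)
t=2 Δ0: j=0 k=0 g=0 b=0 d=0 a=0 f=0 e=0 clk=0 c=0 h=0
  Δ1: clk:0→1
  (1Δ to stable)

5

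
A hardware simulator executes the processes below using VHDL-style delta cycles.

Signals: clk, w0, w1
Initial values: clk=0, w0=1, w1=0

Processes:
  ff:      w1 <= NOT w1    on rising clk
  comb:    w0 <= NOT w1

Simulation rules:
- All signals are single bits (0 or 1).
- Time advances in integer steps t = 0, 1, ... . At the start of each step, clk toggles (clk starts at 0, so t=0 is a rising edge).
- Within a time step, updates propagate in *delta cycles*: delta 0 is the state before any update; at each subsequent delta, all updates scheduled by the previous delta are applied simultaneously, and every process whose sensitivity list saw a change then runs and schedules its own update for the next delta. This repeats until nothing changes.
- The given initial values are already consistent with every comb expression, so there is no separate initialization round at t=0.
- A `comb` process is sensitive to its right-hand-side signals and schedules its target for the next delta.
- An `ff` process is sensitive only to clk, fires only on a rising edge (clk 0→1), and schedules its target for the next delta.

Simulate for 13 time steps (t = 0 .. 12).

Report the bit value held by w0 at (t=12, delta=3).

0

[bits: clk,w1,w0]
t=0: Δ0=001 Δ1=101 Δ2=111 Δ3=110 | 3Δ
t=1: Δ0=110 Δ1=010 | 1Δ
t=2: Δ0=010 Δ1=110 Δ2=100 Δ3=101 | 3Δ
t=3: Δ0=101 Δ1=001 | 1Δ
t=4: Δ0=001 Δ1=101 Δ2=111 Δ3=110 | 3Δ
t=5: Δ0=110 Δ1=010 | 1Δ
t=6: Δ0=010 Δ1=110 Δ2=100 Δ3=101 | 3Δ
t=7: Δ0=101 Δ1=001 | 1Δ
t=8: Δ0=001 Δ1=101 Δ2=111 Δ3=110 | 3Δ
t=9: Δ0=110 Δ1=010 | 1Δ
t=10: Δ0=010 Δ1=110 Δ2=100 Δ3=101 | 3Δ
t=11: Δ0=101 Δ1=001 | 1Δ
t=12: Δ0=001 Δ1=101 Δ2=111 Δ3=110 | 3Δ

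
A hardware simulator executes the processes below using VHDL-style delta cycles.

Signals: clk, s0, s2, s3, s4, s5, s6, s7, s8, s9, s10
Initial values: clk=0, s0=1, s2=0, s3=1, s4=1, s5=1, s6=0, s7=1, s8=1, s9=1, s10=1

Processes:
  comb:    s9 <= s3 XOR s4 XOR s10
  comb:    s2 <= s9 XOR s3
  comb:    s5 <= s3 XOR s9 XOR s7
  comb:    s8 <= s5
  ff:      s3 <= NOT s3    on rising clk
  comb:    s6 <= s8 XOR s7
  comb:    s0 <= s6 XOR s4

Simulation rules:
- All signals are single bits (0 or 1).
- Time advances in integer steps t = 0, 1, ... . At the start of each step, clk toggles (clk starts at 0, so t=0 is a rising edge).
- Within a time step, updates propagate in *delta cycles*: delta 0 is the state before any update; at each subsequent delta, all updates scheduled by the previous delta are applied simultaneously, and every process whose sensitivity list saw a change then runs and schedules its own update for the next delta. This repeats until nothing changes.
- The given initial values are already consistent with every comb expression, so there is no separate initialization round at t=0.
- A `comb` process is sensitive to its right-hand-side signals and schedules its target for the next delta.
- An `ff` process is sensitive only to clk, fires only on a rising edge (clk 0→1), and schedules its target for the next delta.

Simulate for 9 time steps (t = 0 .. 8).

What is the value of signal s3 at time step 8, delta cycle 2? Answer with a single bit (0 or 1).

t0.Δ0 s5=1 s9=1 s10=1 s0=1 s7=1 s3=1 clk=0 s6=0 s4=1 s8=1 s2=0
t0.Δ1 s5=1 s9=1 s10=1 s0=1 s7=1 s3=1 clk=1 s6=0 s4=1 s8=1 s2=0
t0.Δ2 s5=1 s9=1 s10=1 s0=1 s7=1 s3=0 clk=1 s6=0 s4=1 s8=1 s2=0
t0.Δ3 s5=0 s9=0 s10=1 s0=1 s7=1 s3=0 clk=1 s6=0 s4=1 s8=1 s2=1
t0.Δ4 s5=1 s9=0 s10=1 s0=1 s7=1 s3=0 clk=1 s6=0 s4=1 s8=0 s2=0
t0.Δ5 s5=1 s9=0 s10=1 s0=1 s7=1 s3=0 clk=1 s6=1 s4=1 s8=1 s2=0
t0.Δ6 s5=1 s9=0 s10=1 s0=0 s7=1 s3=0 clk=1 s6=0 s4=1 s8=1 s2=0
t0.Δ7 s5=1 s9=0 s10=1 s0=1 s7=1 s3=0 clk=1 s6=0 s4=1 s8=1 s2=0
t1.Δ0 s5=1 s9=0 s10=1 s0=1 s7=1 s3=0 clk=1 s6=0 s4=1 s8=1 s2=0
t1.Δ1 s5=1 s9=0 s10=1 s0=1 s7=1 s3=0 clk=0 s6=0 s4=1 s8=1 s2=0
t2.Δ0 s5=1 s9=0 s10=1 s0=1 s7=1 s3=0 clk=0 s6=0 s4=1 s8=1 s2=0
t2.Δ1 s5=1 s9=0 s10=1 s0=1 s7=1 s3=0 clk=1 s6=0 s4=1 s8=1 s2=0
t2.Δ2 s5=1 s9=0 s10=1 s0=1 s7=1 s3=1 clk=1 s6=0 s4=1 s8=1 s2=0
t2.Δ3 s5=0 s9=1 s10=1 s0=1 s7=1 s3=1 clk=1 s6=0 s4=1 s8=1 s2=1
t2.Δ4 s5=1 s9=1 s10=1 s0=1 s7=1 s3=1 clk=1 s6=0 s4=1 s8=0 s2=0
t2.Δ5 s5=1 s9=1 s10=1 s0=1 s7=1 s3=1 clk=1 s6=1 s4=1 s8=1 s2=0
t2.Δ6 s5=1 s9=1 s10=1 s0=0 s7=1 s3=1 clk=1 s6=0 s4=1 s8=1 s2=0
t2.Δ7 s5=1 s9=1 s10=1 s0=1 s7=1 s3=1 clk=1 s6=0 s4=1 s8=1 s2=0
t3.Δ0 s5=1 s9=1 s10=1 s0=1 s7=1 s3=1 clk=1 s6=0 s4=1 s8=1 s2=0
t3.Δ1 s5=1 s9=1 s10=1 s0=1 s7=1 s3=1 clk=0 s6=0 s4=1 s8=1 s2=0
t4.Δ0 s5=1 s9=1 s10=1 s0=1 s7=1 s3=1 clk=0 s6=0 s4=1 s8=1 s2=0
t4.Δ1 s5=1 s9=1 s10=1 s0=1 s7=1 s3=1 clk=1 s6=0 s4=1 s8=1 s2=0
t4.Δ2 s5=1 s9=1 s10=1 s0=1 s7=1 s3=0 clk=1 s6=0 s4=1 s8=1 s2=0
t4.Δ3 s5=0 s9=0 s10=1 s0=1 s7=1 s3=0 clk=1 s6=0 s4=1 s8=1 s2=1
t4.Δ4 s5=1 s9=0 s10=1 s0=1 s7=1 s3=0 clk=1 s6=0 s4=1 s8=0 s2=0
t4.Δ5 s5=1 s9=0 s10=1 s0=1 s7=1 s3=0 clk=1 s6=1 s4=1 s8=1 s2=0
t4.Δ6 s5=1 s9=0 s10=1 s0=0 s7=1 s3=0 clk=1 s6=0 s4=1 s8=1 s2=0
t4.Δ7 s5=1 s9=0 s10=1 s0=1 s7=1 s3=0 clk=1 s6=0 s4=1 s8=1 s2=0
t5.Δ0 s5=1 s9=0 s10=1 s0=1 s7=1 s3=0 clk=1 s6=0 s4=1 s8=1 s2=0
t5.Δ1 s5=1 s9=0 s10=1 s0=1 s7=1 s3=0 clk=0 s6=0 s4=1 s8=1 s2=0
t6.Δ0 s5=1 s9=0 s10=1 s0=1 s7=1 s3=0 clk=0 s6=0 s4=1 s8=1 s2=0
t6.Δ1 s5=1 s9=0 s10=1 s0=1 s7=1 s3=0 clk=1 s6=0 s4=1 s8=1 s2=0
t6.Δ2 s5=1 s9=0 s10=1 s0=1 s7=1 s3=1 clk=1 s6=0 s4=1 s8=1 s2=0
t6.Δ3 s5=0 s9=1 s10=1 s0=1 s7=1 s3=1 clk=1 s6=0 s4=1 s8=1 s2=1
t6.Δ4 s5=1 s9=1 s10=1 s0=1 s7=1 s3=1 clk=1 s6=0 s4=1 s8=0 s2=0
t6.Δ5 s5=1 s9=1 s10=1 s0=1 s7=1 s3=1 clk=1 s6=1 s4=1 s8=1 s2=0
t6.Δ6 s5=1 s9=1 s10=1 s0=0 s7=1 s3=1 clk=1 s6=0 s4=1 s8=1 s2=0
t6.Δ7 s5=1 s9=1 s10=1 s0=1 s7=1 s3=1 clk=1 s6=0 s4=1 s8=1 s2=0
t7.Δ0 s5=1 s9=1 s10=1 s0=1 s7=1 s3=1 clk=1 s6=0 s4=1 s8=1 s2=0
t7.Δ1 s5=1 s9=1 s10=1 s0=1 s7=1 s3=1 clk=0 s6=0 s4=1 s8=1 s2=0
t8.Δ0 s5=1 s9=1 s10=1 s0=1 s7=1 s3=1 clk=0 s6=0 s4=1 s8=1 s2=0
t8.Δ1 s5=1 s9=1 s10=1 s0=1 s7=1 s3=1 clk=1 s6=0 s4=1 s8=1 s2=0
t8.Δ2 s5=1 s9=1 s10=1 s0=1 s7=1 s3=0 clk=1 s6=0 s4=1 s8=1 s2=0
t8.Δ3 s5=0 s9=0 s10=1 s0=1 s7=1 s3=0 clk=1 s6=0 s4=1 s8=1 s2=1
t8.Δ4 s5=1 s9=0 s10=1 s0=1 s7=1 s3=0 clk=1 s6=0 s4=1 s8=0 s2=0
t8.Δ5 s5=1 s9=0 s10=1 s0=1 s7=1 s3=0 clk=1 s6=1 s4=1 s8=1 s2=0
t8.Δ6 s5=1 s9=0 s10=1 s0=0 s7=1 s3=0 clk=1 s6=0 s4=1 s8=1 s2=0
t8.Δ7 s5=1 s9=0 s10=1 s0=1 s7=1 s3=0 clk=1 s6=0 s4=1 s8=1 s2=0

0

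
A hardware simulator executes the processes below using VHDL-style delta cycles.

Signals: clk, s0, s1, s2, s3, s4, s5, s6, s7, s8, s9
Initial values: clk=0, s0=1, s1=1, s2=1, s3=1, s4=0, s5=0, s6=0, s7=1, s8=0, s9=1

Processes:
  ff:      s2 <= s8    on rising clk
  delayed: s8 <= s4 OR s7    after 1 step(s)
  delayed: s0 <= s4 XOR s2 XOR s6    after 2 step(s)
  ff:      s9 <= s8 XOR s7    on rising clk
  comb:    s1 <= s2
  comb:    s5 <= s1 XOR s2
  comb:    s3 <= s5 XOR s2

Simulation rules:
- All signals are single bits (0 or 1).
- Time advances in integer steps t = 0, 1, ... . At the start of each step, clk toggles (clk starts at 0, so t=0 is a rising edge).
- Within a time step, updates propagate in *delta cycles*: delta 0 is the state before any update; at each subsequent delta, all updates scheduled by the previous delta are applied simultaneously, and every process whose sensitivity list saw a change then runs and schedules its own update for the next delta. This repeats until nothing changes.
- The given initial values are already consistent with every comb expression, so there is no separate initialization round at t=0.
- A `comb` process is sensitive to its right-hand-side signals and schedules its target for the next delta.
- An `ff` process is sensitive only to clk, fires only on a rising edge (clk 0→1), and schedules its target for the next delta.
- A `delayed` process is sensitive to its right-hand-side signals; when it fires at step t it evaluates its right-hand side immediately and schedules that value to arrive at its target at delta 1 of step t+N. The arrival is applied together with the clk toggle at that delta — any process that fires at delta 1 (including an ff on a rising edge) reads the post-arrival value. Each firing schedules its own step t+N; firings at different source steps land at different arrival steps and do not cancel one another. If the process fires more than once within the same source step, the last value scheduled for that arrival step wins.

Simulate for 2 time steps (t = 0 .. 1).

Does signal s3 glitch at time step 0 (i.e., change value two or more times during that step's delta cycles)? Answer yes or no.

[bits: s1,s7,s6,s0,s8,s3,s5,s4,s2,s9,clk]
t=0: Δ0=11010100110 Δ1=11010100111 Δ2=11010100011 Δ3=01010010011 Δ4=01010100011 Δ5=01010000011 | 5Δ
t=1: Δ0=01010000011 Δ1=01010000010 | 1Δ

yes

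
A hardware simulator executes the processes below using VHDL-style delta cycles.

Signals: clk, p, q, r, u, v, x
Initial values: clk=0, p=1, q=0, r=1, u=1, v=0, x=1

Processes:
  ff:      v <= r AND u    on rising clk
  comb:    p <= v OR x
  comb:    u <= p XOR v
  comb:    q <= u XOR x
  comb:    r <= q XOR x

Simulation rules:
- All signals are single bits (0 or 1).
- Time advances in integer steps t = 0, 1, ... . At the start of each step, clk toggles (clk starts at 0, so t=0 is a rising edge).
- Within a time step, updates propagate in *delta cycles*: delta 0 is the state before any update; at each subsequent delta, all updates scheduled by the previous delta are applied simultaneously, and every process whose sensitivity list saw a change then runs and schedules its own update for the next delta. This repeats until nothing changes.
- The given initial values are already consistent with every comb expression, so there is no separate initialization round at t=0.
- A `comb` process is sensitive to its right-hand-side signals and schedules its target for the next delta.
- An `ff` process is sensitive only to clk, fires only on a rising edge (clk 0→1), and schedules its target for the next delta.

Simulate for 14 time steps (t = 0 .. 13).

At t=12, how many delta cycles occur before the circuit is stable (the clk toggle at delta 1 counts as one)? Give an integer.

5

[bits: v,x,r,u,q,clk,p]
t=0: Δ0=0111001 Δ1=0111011 Δ2=1111011 Δ3=1110011 Δ4=1110111 Δ5=1100111 | 5Δ
t=1: Δ0=1100111 Δ1=1100101 | 1Δ
t=2: Δ0=1100101 Δ1=1100111 Δ2=0100111 Δ3=0101111 Δ4=0101011 Δ5=0111011 | 5Δ
t=3: Δ0=0111011 Δ1=0111001 | 1Δ
t=4: Δ0=0111001 Δ1=0111011 Δ2=1111011 Δ3=1110011 Δ4=1110111 Δ5=1100111 | 5Δ
t=5: Δ0=1100111 Δ1=1100101 | 1Δ
t=6: Δ0=1100101 Δ1=1100111 Δ2=0100111 Δ3=0101111 Δ4=0101011 Δ5=0111011 | 5Δ
t=7: Δ0=0111011 Δ1=0111001 | 1Δ
t=8: Δ0=0111001 Δ1=0111011 Δ2=1111011 Δ3=1110011 Δ4=1110111 Δ5=1100111 | 5Δ
t=9: Δ0=1100111 Δ1=1100101 | 1Δ
t=10: Δ0=1100101 Δ1=1100111 Δ2=0100111 Δ3=0101111 Δ4=0101011 Δ5=0111011 | 5Δ
t=11: Δ0=0111011 Δ1=0111001 | 1Δ
t=12: Δ0=0111001 Δ1=0111011 Δ2=1111011 Δ3=1110011 Δ4=1110111 Δ5=1100111 | 5Δ
t=13: Δ0=1100111 Δ1=1100101 | 1Δ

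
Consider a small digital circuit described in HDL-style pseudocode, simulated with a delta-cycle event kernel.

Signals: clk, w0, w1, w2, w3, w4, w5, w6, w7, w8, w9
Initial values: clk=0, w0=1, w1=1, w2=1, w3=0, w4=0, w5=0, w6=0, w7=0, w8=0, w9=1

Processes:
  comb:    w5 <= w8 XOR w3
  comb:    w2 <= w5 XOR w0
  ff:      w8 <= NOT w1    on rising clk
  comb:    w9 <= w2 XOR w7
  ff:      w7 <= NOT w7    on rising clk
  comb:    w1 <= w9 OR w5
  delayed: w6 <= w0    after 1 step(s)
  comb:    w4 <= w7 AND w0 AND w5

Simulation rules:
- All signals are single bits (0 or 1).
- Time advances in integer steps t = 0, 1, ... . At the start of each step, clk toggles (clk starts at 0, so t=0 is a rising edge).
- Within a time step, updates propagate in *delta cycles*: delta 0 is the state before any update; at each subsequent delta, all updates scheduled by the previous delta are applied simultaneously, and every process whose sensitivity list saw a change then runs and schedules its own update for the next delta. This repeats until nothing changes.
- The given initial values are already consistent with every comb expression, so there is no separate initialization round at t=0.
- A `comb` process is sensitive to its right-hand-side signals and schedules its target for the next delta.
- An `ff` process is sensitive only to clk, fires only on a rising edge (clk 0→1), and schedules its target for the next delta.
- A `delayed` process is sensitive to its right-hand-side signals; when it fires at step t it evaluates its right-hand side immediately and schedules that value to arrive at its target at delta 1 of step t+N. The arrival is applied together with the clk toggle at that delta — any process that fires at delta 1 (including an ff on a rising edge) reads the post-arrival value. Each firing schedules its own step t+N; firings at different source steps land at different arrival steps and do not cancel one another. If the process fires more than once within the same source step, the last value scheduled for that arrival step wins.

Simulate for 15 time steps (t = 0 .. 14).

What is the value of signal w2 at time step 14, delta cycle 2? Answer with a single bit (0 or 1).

t0.Δ0 clk=0 w0=1 w1=1 w2=1 w3=0 w5=0 w7=0 w4=0 w8=0 w6=0 w9=1
t0.Δ1 clk=1 w0=1 w1=1 w2=1 w3=0 w5=0 w7=0 w4=0 w8=0 w6=0 w9=1
t0.Δ2 clk=1 w0=1 w1=1 w2=1 w3=0 w5=0 w7=1 w4=0 w8=0 w6=0 w9=1
t0.Δ3 clk=1 w0=1 w1=1 w2=1 w3=0 w5=0 w7=1 w4=0 w8=0 w6=0 w9=0
t0.Δ4 clk=1 w0=1 w1=0 w2=1 w3=0 w5=0 w7=1 w4=0 w8=0 w6=0 w9=0
t1.Δ0 clk=1 w0=1 w1=0 w2=1 w3=0 w5=0 w7=1 w4=0 w8=0 w6=0 w9=0
t1.Δ1 clk=0 w0=1 w1=0 w2=1 w3=0 w5=0 w7=1 w4=0 w8=0 w6=0 w9=0
t2.Δ0 clk=0 w0=1 w1=0 w2=1 w3=0 w5=0 w7=1 w4=0 w8=0 w6=0 w9=0
t2.Δ1 clk=1 w0=1 w1=0 w2=1 w3=0 w5=0 w7=1 w4=0 w8=0 w6=0 w9=0
t2.Δ2 clk=1 w0=1 w1=0 w2=1 w3=0 w5=0 w7=0 w4=0 w8=1 w6=0 w9=0
t2.Δ3 clk=1 w0=1 w1=0 w2=1 w3=0 w5=1 w7=0 w4=0 w8=1 w6=0 w9=1
t2.Δ4 clk=1 w0=1 w1=1 w2=0 w3=0 w5=1 w7=0 w4=0 w8=1 w6=0 w9=1
t2.Δ5 clk=1 w0=1 w1=1 w2=0 w3=0 w5=1 w7=0 w4=0 w8=1 w6=0 w9=0
t3.Δ0 clk=1 w0=1 w1=1 w2=0 w3=0 w5=1 w7=0 w4=0 w8=1 w6=0 w9=0
t3.Δ1 clk=0 w0=1 w1=1 w2=0 w3=0 w5=1 w7=0 w4=0 w8=1 w6=0 w9=0
t4.Δ0 clk=0 w0=1 w1=1 w2=0 w3=0 w5=1 w7=0 w4=0 w8=1 w6=0 w9=0
t4.Δ1 clk=1 w0=1 w1=1 w2=0 w3=0 w5=1 w7=0 w4=0 w8=1 w6=0 w9=0
t4.Δ2 clk=1 w0=1 w1=1 w2=0 w3=0 w5=1 w7=1 w4=0 w8=0 w6=0 w9=0
t4.Δ3 clk=1 w0=1 w1=1 w2=0 w3=0 w5=0 w7=1 w4=1 w8=0 w6=0 w9=1
t4.Δ4 clk=1 w0=1 w1=1 w2=1 w3=0 w5=0 w7=1 w4=0 w8=0 w6=0 w9=1
t4.Δ5 clk=1 w0=1 w1=1 w2=1 w3=0 w5=0 w7=1 w4=0 w8=0 w6=0 w9=0
t4.Δ6 clk=1 w0=1 w1=0 w2=1 w3=0 w5=0 w7=1 w4=0 w8=0 w6=0 w9=0
t5.Δ0 clk=1 w0=1 w1=0 w2=1 w3=0 w5=0 w7=1 w4=0 w8=0 w6=0 w9=0
t5.Δ1 clk=0 w0=1 w1=0 w2=1 w3=0 w5=0 w7=1 w4=0 w8=0 w6=0 w9=0
t6.Δ0 clk=0 w0=1 w1=0 w2=1 w3=0 w5=0 w7=1 w4=0 w8=0 w6=0 w9=0
t6.Δ1 clk=1 w0=1 w1=0 w2=1 w3=0 w5=0 w7=1 w4=0 w8=0 w6=0 w9=0
t6.Δ2 clk=1 w0=1 w1=0 w2=1 w3=0 w5=0 w7=0 w4=0 w8=1 w6=0 w9=0
t6.Δ3 clk=1 w0=1 w1=0 w2=1 w3=0 w5=1 w7=0 w4=0 w8=1 w6=0 w9=1
t6.Δ4 clk=1 w0=1 w1=1 w2=0 w3=0 w5=1 w7=0 w4=0 w8=1 w6=0 w9=1
t6.Δ5 clk=1 w0=1 w1=1 w2=0 w3=0 w5=1 w7=0 w4=0 w8=1 w6=0 w9=0
t7.Δ0 clk=1 w0=1 w1=1 w2=0 w3=0 w5=1 w7=0 w4=0 w8=1 w6=0 w9=0
t7.Δ1 clk=0 w0=1 w1=1 w2=0 w3=0 w5=1 w7=0 w4=0 w8=1 w6=0 w9=0
t8.Δ0 clk=0 w0=1 w1=1 w2=0 w3=0 w5=1 w7=0 w4=0 w8=1 w6=0 w9=0
t8.Δ1 clk=1 w0=1 w1=1 w2=0 w3=0 w5=1 w7=0 w4=0 w8=1 w6=0 w9=0
t8.Δ2 clk=1 w0=1 w1=1 w2=0 w3=0 w5=1 w7=1 w4=0 w8=0 w6=0 w9=0
t8.Δ3 clk=1 w0=1 w1=1 w2=0 w3=0 w5=0 w7=1 w4=1 w8=0 w6=0 w9=1
t8.Δ4 clk=1 w0=1 w1=1 w2=1 w3=0 w5=0 w7=1 w4=0 w8=0 w6=0 w9=1
t8.Δ5 clk=1 w0=1 w1=1 w2=1 w3=0 w5=0 w7=1 w4=0 w8=0 w6=0 w9=0
t8.Δ6 clk=1 w0=1 w1=0 w2=1 w3=0 w5=0 w7=1 w4=0 w8=0 w6=0 w9=0
t9.Δ0 clk=1 w0=1 w1=0 w2=1 w3=0 w5=0 w7=1 w4=0 w8=0 w6=0 w9=0
t9.Δ1 clk=0 w0=1 w1=0 w2=1 w3=0 w5=0 w7=1 w4=0 w8=0 w6=0 w9=0
t10.Δ0 clk=0 w0=1 w1=0 w2=1 w3=0 w5=0 w7=1 w4=0 w8=0 w6=0 w9=0
t10.Δ1 clk=1 w0=1 w1=0 w2=1 w3=0 w5=0 w7=1 w4=0 w8=0 w6=0 w9=0
t10.Δ2 clk=1 w0=1 w1=0 w2=1 w3=0 w5=0 w7=0 w4=0 w8=1 w6=0 w9=0
t10.Δ3 clk=1 w0=1 w1=0 w2=1 w3=0 w5=1 w7=0 w4=0 w8=1 w6=0 w9=1
t10.Δ4 clk=1 w0=1 w1=1 w2=0 w3=0 w5=1 w7=0 w4=0 w8=1 w6=0 w9=1
t10.Δ5 clk=1 w0=1 w1=1 w2=0 w3=0 w5=1 w7=0 w4=0 w8=1 w6=0 w9=0
t11.Δ0 clk=1 w0=1 w1=1 w2=0 w3=0 w5=1 w7=0 w4=0 w8=1 w6=0 w9=0
t11.Δ1 clk=0 w0=1 w1=1 w2=0 w3=0 w5=1 w7=0 w4=0 w8=1 w6=0 w9=0
t12.Δ0 clk=0 w0=1 w1=1 w2=0 w3=0 w5=1 w7=0 w4=0 w8=1 w6=0 w9=0
t12.Δ1 clk=1 w0=1 w1=1 w2=0 w3=0 w5=1 w7=0 w4=0 w8=1 w6=0 w9=0
t12.Δ2 clk=1 w0=1 w1=1 w2=0 w3=0 w5=1 w7=1 w4=0 w8=0 w6=0 w9=0
t12.Δ3 clk=1 w0=1 w1=1 w2=0 w3=0 w5=0 w7=1 w4=1 w8=0 w6=0 w9=1
t12.Δ4 clk=1 w0=1 w1=1 w2=1 w3=0 w5=0 w7=1 w4=0 w8=0 w6=0 w9=1
t12.Δ5 clk=1 w0=1 w1=1 w2=1 w3=0 w5=0 w7=1 w4=0 w8=0 w6=0 w9=0
t12.Δ6 clk=1 w0=1 w1=0 w2=1 w3=0 w5=0 w7=1 w4=0 w8=0 w6=0 w9=0
t13.Δ0 clk=1 w0=1 w1=0 w2=1 w3=0 w5=0 w7=1 w4=0 w8=0 w6=0 w9=0
t13.Δ1 clk=0 w0=1 w1=0 w2=1 w3=0 w5=0 w7=1 w4=0 w8=0 w6=0 w9=0
t14.Δ0 clk=0 w0=1 w1=0 w2=1 w3=0 w5=0 w7=1 w4=0 w8=0 w6=0 w9=0
t14.Δ1 clk=1 w0=1 w1=0 w2=1 w3=0 w5=0 w7=1 w4=0 w8=0 w6=0 w9=0
t14.Δ2 clk=1 w0=1 w1=0 w2=1 w3=0 w5=0 w7=0 w4=0 w8=1 w6=0 w9=0
t14.Δ3 clk=1 w0=1 w1=0 w2=1 w3=0 w5=1 w7=0 w4=0 w8=1 w6=0 w9=1
t14.Δ4 clk=1 w0=1 w1=1 w2=0 w3=0 w5=1 w7=0 w4=0 w8=1 w6=0 w9=1
t14.Δ5 clk=1 w0=1 w1=1 w2=0 w3=0 w5=1 w7=0 w4=0 w8=1 w6=0 w9=0

1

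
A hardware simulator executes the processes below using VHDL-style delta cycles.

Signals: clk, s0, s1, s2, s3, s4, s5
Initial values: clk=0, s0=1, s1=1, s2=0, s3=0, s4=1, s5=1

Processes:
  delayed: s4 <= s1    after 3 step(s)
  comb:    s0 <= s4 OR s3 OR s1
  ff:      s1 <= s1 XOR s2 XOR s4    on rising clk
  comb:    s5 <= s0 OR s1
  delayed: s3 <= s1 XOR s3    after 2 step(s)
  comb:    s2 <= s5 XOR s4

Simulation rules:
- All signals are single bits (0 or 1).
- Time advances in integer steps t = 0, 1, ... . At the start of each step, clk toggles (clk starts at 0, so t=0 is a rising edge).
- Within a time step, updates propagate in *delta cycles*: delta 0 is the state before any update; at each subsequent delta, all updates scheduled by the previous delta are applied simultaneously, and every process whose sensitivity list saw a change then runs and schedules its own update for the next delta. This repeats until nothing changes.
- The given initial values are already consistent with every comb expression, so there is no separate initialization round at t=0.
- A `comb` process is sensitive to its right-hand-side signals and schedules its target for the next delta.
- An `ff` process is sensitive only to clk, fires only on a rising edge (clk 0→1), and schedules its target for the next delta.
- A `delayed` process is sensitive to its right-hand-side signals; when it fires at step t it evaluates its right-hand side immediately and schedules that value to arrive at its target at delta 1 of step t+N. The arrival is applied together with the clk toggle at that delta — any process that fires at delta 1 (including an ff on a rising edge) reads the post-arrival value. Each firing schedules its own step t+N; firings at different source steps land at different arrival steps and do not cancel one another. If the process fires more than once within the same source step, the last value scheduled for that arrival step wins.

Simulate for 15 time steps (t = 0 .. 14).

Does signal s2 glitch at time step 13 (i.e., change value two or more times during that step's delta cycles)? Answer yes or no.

no

[bits: s4,s1,clk,s3,s0,s2,s5]
t=0: Δ0=1100101 Δ1=1110101 Δ2=1010101 | 2Δ
t=1: Δ0=1010101 Δ1=1000101 | 1Δ
t=2: Δ0=1000101 Δ1=1010101 Δ2=1110101 | 2Δ
t=3: Δ0=1110101 Δ1=0100101 Δ2=0100111 | 2Δ
t=4: Δ0=0100111 Δ1=0111111 Δ2=0011111 | 2Δ
t=5: Δ0=0011111 Δ1=1001111 Δ2=1001101 | 2Δ
t=6: Δ0=1001101 Δ1=1011101 Δ2=1111101 | 2Δ
t=7: Δ0=1111101 Δ1=0101101 Δ2=0101111 | 2Δ
t=8: Δ0=0101111 Δ1=0110111 Δ2=0010111 Δ3=0010011 Δ4=0010010 Δ5=0010000 | 5Δ
t=9: Δ0=0010000 Δ1=1000000 Δ2=1000110 Δ3=1000111 Δ4=1000101 | 4Δ
t=10: Δ0=1000101 Δ1=1010101 Δ2=1110101 | 2Δ
t=11: Δ0=1110101 Δ1=0100101 Δ2=0100111 | 2Δ
t=12: Δ0=0100111 Δ1=0111111 Δ2=0011111 | 2Δ
t=13: Δ0=0011111 Δ1=1001111 Δ2=1001101 | 2Δ
t=14: Δ0=1001101 Δ1=1011101 Δ2=1111101 | 2Δ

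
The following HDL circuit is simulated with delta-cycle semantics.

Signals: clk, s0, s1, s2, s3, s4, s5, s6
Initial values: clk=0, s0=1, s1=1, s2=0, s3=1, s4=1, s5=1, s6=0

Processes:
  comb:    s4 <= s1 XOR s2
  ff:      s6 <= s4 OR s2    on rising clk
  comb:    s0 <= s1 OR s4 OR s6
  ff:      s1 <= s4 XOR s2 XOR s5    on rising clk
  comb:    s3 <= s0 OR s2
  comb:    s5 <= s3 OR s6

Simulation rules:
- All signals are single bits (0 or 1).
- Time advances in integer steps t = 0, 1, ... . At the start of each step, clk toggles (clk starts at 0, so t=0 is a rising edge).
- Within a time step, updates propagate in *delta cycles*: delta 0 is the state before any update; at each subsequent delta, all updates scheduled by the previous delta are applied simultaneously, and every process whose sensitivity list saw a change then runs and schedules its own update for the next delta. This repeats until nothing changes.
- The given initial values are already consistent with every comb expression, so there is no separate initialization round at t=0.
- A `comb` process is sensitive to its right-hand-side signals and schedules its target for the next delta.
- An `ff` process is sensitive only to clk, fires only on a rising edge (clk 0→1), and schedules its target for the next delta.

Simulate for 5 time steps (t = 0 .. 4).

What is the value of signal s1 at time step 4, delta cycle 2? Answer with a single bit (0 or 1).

0

t0.Δ0 s2=0 s1=1 s4=1 s5=1 clk=0 s6=0 s0=1 s3=1
t0.Δ1 s2=0 s1=1 s4=1 s5=1 clk=1 s6=0 s0=1 s3=1
t0.Δ2 s2=0 s1=0 s4=1 s5=1 clk=1 s6=1 s0=1 s3=1
t0.Δ3 s2=0 s1=0 s4=0 s5=1 clk=1 s6=1 s0=1 s3=1
t1.Δ0 s2=0 s1=0 s4=0 s5=1 clk=1 s6=1 s0=1 s3=1
t1.Δ1 s2=0 s1=0 s4=0 s5=1 clk=0 s6=1 s0=1 s3=1
t2.Δ0 s2=0 s1=0 s4=0 s5=1 clk=0 s6=1 s0=1 s3=1
t2.Δ1 s2=0 s1=0 s4=0 s5=1 clk=1 s6=1 s0=1 s3=1
t2.Δ2 s2=0 s1=1 s4=0 s5=1 clk=1 s6=0 s0=1 s3=1
t2.Δ3 s2=0 s1=1 s4=1 s5=1 clk=1 s6=0 s0=1 s3=1
t3.Δ0 s2=0 s1=1 s4=1 s5=1 clk=1 s6=0 s0=1 s3=1
t3.Δ1 s2=0 s1=1 s4=1 s5=1 clk=0 s6=0 s0=1 s3=1
t4.Δ0 s2=0 s1=1 s4=1 s5=1 clk=0 s6=0 s0=1 s3=1
t4.Δ1 s2=0 s1=1 s4=1 s5=1 clk=1 s6=0 s0=1 s3=1
t4.Δ2 s2=0 s1=0 s4=1 s5=1 clk=1 s6=1 s0=1 s3=1
t4.Δ3 s2=0 s1=0 s4=0 s5=1 clk=1 s6=1 s0=1 s3=1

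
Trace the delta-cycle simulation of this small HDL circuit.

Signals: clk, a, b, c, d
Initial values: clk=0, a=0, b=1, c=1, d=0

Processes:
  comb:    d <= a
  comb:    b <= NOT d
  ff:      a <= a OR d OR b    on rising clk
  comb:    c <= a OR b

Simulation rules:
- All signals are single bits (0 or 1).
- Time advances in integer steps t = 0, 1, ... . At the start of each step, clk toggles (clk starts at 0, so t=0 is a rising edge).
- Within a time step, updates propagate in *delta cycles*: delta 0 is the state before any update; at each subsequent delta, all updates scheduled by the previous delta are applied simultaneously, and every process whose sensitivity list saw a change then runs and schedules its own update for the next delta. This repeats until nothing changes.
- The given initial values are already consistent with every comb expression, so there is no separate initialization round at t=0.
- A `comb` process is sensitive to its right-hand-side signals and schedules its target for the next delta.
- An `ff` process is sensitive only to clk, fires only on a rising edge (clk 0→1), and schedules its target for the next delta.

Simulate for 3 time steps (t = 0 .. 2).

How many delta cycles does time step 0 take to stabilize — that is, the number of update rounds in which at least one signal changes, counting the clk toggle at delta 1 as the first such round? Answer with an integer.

[bits: a,clk,b,c,d]
t=0: Δ0=00110 Δ1=01110 Δ2=11110 Δ3=11111 Δ4=11011 | 4Δ
t=1: Δ0=11011 Δ1=10011 | 1Δ
t=2: Δ0=10011 Δ1=11011 | 1Δ

4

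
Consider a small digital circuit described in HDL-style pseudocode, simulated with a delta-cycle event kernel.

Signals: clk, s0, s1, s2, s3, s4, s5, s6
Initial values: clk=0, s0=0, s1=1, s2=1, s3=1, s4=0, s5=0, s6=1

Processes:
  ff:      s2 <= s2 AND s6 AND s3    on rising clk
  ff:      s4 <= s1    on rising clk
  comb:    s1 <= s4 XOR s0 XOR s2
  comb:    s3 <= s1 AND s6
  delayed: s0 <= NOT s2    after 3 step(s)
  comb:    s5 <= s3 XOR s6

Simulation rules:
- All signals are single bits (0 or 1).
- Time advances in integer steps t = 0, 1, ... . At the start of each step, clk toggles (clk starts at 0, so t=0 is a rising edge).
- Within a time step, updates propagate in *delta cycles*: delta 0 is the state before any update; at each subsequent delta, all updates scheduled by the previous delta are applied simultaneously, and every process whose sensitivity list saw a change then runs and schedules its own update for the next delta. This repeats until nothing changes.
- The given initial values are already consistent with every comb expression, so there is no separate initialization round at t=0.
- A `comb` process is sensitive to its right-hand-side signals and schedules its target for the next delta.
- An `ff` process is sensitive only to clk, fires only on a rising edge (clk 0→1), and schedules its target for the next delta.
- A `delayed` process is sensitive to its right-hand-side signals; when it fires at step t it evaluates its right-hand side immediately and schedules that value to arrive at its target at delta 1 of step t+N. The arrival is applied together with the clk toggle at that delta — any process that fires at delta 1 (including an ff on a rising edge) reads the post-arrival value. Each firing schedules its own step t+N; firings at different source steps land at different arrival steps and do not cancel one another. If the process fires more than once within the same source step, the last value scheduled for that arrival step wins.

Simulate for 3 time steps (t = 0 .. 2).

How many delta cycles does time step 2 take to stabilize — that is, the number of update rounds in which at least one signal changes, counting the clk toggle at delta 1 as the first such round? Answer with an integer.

2

t0.Δ0 s5=0 s0=0 s3=1 s1=1 s2=1 s6=1 s4=0 clk=0
t0.Δ1 s5=0 s0=0 s3=1 s1=1 s2=1 s6=1 s4=0 clk=1
t0.Δ2 s5=0 s0=0 s3=1 s1=1 s2=1 s6=1 s4=1 clk=1
t0.Δ3 s5=0 s0=0 s3=1 s1=0 s2=1 s6=1 s4=1 clk=1
t0.Δ4 s5=0 s0=0 s3=0 s1=0 s2=1 s6=1 s4=1 clk=1
t0.Δ5 s5=1 s0=0 s3=0 s1=0 s2=1 s6=1 s4=1 clk=1
t1.Δ0 s5=1 s0=0 s3=0 s1=0 s2=1 s6=1 s4=1 clk=1
t1.Δ1 s5=1 s0=0 s3=0 s1=0 s2=1 s6=1 s4=1 clk=0
t2.Δ0 s5=1 s0=0 s3=0 s1=0 s2=1 s6=1 s4=1 clk=0
t2.Δ1 s5=1 s0=0 s3=0 s1=0 s2=1 s6=1 s4=1 clk=1
t2.Δ2 s5=1 s0=0 s3=0 s1=0 s2=0 s6=1 s4=0 clk=1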